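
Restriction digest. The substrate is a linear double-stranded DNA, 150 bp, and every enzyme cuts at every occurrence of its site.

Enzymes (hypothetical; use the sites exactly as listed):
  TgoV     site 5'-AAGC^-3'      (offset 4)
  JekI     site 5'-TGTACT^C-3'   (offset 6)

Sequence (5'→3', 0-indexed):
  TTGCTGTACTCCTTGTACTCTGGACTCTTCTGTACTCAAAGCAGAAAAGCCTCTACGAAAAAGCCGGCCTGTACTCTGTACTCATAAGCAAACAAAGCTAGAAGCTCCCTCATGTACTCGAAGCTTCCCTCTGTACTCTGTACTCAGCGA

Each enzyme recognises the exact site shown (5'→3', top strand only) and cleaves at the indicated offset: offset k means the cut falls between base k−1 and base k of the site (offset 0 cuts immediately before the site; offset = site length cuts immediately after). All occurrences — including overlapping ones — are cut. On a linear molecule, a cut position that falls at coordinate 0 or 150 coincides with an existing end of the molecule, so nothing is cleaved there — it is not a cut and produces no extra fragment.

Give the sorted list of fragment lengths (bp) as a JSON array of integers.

[6,6,6,7,7,7,7,8,9,9,10,11,13,13,14,17]

Scan for sites:
  TgoV AAGC/4: at [38, 46, 60, 85, 94, 101, 120] ⇒ [42, 50, 64, 89, 98, 105, 124]
  JekI TGTACTC/6: at [4, 13, 30, 69, 76, 112, 131, 138] ⇒ [10, 19, 36, 75, 82, 118, 137, 144]

Pooled cuts: [10, 19, 36, 42, 50, 64, 75, 82, 89, 98, 105, 118, 124, 137, 144]

Fragment lengths:
  [0,10): 10 bp
  [10,19): 9 bp
  [19,36): 17 bp
  [36,42): 6 bp
  [42,50): 8 bp
  [50,64): 14 bp
  [64,75): 11 bp
  [75,82): 7 bp
  [82,89): 7 bp
  [89,98): 9 bp
  [98,105): 7 bp
  [105,118): 13 bp
  [118,124): 6 bp
  [124,137): 13 bp
  [137,144): 7 bp
  [144,150): 6 bp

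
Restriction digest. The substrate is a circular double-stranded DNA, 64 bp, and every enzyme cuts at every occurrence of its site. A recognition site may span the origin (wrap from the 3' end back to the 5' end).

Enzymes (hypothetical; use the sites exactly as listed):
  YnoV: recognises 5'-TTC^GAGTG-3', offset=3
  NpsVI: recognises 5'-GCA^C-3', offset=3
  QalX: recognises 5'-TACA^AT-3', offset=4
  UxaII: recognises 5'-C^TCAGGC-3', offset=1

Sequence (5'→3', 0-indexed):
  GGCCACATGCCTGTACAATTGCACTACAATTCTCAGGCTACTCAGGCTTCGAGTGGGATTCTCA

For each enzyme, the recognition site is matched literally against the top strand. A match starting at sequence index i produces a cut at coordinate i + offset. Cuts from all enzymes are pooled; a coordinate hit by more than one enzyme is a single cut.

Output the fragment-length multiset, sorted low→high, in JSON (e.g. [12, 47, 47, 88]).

[4,5,6,9,9,11,20]

Per-enzyme occurrences:
  YnoV (TTCGAGTG, off=3): starts [47] → cuts [50]
  NpsVI (GCAC, off=3): starts [20] → cuts [23]
  QalX (TACAAT, off=4): starts [13, 24] → cuts [17, 28]
  UxaII (CTCAGGC, off=1): starts [31, 40, 60] → cuts [32, 41, 61]

All cut coordinates (distinct, sorted): [17, 23, 28, 32, 41, 50, 61]

Fragments:
  17→23: 6 bp
  23→28: 5 bp
  28→32: 4 bp
  32→41: 9 bp
  41→50: 9 bp
  50→61: 11 bp
  61→17 (wrap): 64-61+17 = 20 bp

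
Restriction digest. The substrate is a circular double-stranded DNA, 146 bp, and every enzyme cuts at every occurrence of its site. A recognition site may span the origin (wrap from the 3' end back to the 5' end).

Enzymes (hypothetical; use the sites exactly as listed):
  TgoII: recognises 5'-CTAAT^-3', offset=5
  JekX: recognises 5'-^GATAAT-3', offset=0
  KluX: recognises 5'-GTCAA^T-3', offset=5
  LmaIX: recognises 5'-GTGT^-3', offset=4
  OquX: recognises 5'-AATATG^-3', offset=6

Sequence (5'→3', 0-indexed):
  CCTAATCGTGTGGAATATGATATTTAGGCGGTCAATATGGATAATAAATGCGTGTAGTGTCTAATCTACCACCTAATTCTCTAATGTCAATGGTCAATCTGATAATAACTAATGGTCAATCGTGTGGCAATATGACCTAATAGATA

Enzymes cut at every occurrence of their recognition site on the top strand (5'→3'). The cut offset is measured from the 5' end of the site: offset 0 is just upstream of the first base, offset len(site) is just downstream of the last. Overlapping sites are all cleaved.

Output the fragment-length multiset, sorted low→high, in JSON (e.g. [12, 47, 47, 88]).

[3,4,5,5,5,5,6,6,7,7,8,8,9,11,12,13,16,16]

Scan for sites:
  TgoII CTAAT/5: at [1, 60, 72, 80, 108, 136] ⇒ [6, 65, 77, 85, 113, 141]
  JekX GATAAT/0: at [39, 100] ⇒ [39, 100]
  KluX GTCAAT/5: at [30, 85, 92, 114] ⇒ [35, 90, 97, 119]
  LmaIX GTGT/4: at [7, 51, 56, 121] ⇒ [11, 55, 60, 125]
  OquX AATATG/6: at [13, 33, 128] ⇒ [19, 39, 134]

All cut coordinates (distinct, sorted): [6, 11, 19, 35, 39, 55, 60, 65, 77, 85, 90, 97, 100, 113, 119, 125, 134, 141]

Fragments:
  6→11: 5 bp
  11→19: 8 bp
  19→35: 16 bp
  35→39: 4 bp
  39→55: 16 bp
  55→60: 5 bp
  60→65: 5 bp
  65→77: 12 bp
  77→85: 8 bp
  85→90: 5 bp
  90→97: 7 bp
  97→100: 3 bp
  100→113: 13 bp
  113→119: 6 bp
  119→125: 6 bp
  125→134: 9 bp
  134→141: 7 bp
  141→6 (wrap): 146-141+6 = 11 bp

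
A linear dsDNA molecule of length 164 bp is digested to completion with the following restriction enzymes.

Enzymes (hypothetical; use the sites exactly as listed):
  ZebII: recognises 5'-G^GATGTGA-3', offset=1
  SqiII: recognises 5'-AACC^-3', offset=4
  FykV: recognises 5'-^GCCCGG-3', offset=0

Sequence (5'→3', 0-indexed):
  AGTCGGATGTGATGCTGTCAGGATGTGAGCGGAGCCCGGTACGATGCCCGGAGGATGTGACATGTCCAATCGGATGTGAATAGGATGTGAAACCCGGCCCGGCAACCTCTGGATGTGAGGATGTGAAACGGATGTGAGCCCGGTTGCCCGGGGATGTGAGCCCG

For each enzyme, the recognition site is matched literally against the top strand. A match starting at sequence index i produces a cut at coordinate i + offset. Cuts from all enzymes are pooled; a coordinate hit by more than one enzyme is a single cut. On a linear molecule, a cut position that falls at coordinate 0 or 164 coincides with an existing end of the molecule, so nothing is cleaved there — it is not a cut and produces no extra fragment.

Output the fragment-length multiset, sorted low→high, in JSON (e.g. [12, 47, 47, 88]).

Per-enzyme occurrences:
  ZebII GGATGTGA/1: at [4, 20, 52, 71, 82, 110, 118, 129, 151] ⇒ [5, 21, 53, 72, 83, 111, 119, 130, 152]
  SqiII AACC/4: at [90, 103] ⇒ [94, 107]
  FykV GCCCGG/0: at [33, 45, 96, 137, 145] ⇒ [33, 45, 96, 137, 145]

Pooled cuts: [5, 21, 33, 45, 53, 72, 83, 94, 96, 107, 111, 119, 130, 137, 145, 152]

Fragments:
  [0,5): 5 bp
  [5,21): 16 bp
  [21,33): 12 bp
  [33,45): 12 bp
  [45,53): 8 bp
  [53,72): 19 bp
  [72,83): 11 bp
  [83,94): 11 bp
  [94,96): 2 bp
  [96,107): 11 bp
  [107,111): 4 bp
  [111,119): 8 bp
  [119,130): 11 bp
  [130,137): 7 bp
  [137,145): 8 bp
  [145,152): 7 bp
  [152,164): 12 bp

[2,4,5,7,7,8,8,8,11,11,11,11,12,12,12,16,19]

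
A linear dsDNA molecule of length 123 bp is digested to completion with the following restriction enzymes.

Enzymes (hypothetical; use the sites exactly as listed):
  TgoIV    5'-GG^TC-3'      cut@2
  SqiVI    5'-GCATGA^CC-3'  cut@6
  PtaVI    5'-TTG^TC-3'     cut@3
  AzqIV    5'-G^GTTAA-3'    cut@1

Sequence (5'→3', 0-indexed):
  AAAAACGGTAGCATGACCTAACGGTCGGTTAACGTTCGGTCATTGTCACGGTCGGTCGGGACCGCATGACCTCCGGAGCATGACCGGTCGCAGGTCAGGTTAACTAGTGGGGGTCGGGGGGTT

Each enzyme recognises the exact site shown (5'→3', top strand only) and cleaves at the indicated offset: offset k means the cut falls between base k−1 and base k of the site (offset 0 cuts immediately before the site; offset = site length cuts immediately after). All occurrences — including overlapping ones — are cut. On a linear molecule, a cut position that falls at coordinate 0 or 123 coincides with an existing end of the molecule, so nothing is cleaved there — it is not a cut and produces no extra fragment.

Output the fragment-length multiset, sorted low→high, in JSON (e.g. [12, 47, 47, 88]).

[3,4,4,4,6,6,7,8,10,12,14,14,15,16]

Per-enzyme occurrences:
  TgoIV (GGTC, off=2): starts [22, 37, 49, 53, 85, 92, 111] → cuts [24, 39, 51, 55, 87, 94, 113]
  SqiVI (GCATGACC, off=6): starts [10, 63, 77] → cuts [16, 69, 83]
  PtaVI (TTGTC, off=3): starts [42] → cuts [45]
  AzqIV (GGTTAA, off=1): starts [26, 97] → cuts [27, 98]

All cut coordinates (distinct, sorted): [16, 24, 27, 39, 45, 51, 55, 69, 83, 87, 94, 98, 113]

Fragments:
  [0,16): 16 bp
  [16,24): 8 bp
  [24,27): 3 bp
  [27,39): 12 bp
  [39,45): 6 bp
  [45,51): 6 bp
  [51,55): 4 bp
  [55,69): 14 bp
  [69,83): 14 bp
  [83,87): 4 bp
  [87,94): 7 bp
  [94,98): 4 bp
  [98,113): 15 bp
  [113,123): 10 bp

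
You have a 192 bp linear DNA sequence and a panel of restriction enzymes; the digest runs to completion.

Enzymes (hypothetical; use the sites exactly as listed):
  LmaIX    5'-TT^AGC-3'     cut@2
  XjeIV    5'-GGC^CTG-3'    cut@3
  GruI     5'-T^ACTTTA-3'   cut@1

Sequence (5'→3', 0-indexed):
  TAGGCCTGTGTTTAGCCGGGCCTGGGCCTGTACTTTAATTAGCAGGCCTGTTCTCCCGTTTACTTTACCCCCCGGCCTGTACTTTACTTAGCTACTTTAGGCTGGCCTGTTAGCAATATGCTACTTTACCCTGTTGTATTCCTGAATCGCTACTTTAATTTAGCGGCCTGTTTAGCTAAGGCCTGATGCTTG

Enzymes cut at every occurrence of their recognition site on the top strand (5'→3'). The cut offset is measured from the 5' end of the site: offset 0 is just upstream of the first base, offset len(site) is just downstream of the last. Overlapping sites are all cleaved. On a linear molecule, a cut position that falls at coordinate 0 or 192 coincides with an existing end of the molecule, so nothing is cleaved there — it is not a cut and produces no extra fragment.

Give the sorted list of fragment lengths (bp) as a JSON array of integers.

[4,4,4,5,5,6,6,6,7,8,8,9,9,9,10,10,11,13,14,15,29]

Per-enzyme occurrences:
  LmaIX TTAGC/2: at [11, 38, 87, 109, 159, 171] ⇒ [13, 40, 89, 111, 161, 173]
  XjeIV GGCCTG/3: at [2, 18, 24, 44, 73, 103, 164, 179] ⇒ [5, 21, 27, 47, 76, 106, 167, 182]
  GruI TACTTTA/1: at [30, 60, 79, 92, 121, 150] ⇒ [31, 61, 80, 93, 122, 151]

Pooled cuts: [5, 13, 21, 27, 31, 40, 47, 61, 76, 80, 89, 93, 106, 111, 122, 151, 161, 167, 173, 182]

Fragments:
  [0,5): 5 bp
  [5,13): 8 bp
  [13,21): 8 bp
  [21,27): 6 bp
  [27,31): 4 bp
  [31,40): 9 bp
  [40,47): 7 bp
  [47,61): 14 bp
  [61,76): 15 bp
  [76,80): 4 bp
  [80,89): 9 bp
  [89,93): 4 bp
  [93,106): 13 bp
  [106,111): 5 bp
  [111,122): 11 bp
  [122,151): 29 bp
  [151,161): 10 bp
  [161,167): 6 bp
  [167,173): 6 bp
  [173,182): 9 bp
  [182,192): 10 bp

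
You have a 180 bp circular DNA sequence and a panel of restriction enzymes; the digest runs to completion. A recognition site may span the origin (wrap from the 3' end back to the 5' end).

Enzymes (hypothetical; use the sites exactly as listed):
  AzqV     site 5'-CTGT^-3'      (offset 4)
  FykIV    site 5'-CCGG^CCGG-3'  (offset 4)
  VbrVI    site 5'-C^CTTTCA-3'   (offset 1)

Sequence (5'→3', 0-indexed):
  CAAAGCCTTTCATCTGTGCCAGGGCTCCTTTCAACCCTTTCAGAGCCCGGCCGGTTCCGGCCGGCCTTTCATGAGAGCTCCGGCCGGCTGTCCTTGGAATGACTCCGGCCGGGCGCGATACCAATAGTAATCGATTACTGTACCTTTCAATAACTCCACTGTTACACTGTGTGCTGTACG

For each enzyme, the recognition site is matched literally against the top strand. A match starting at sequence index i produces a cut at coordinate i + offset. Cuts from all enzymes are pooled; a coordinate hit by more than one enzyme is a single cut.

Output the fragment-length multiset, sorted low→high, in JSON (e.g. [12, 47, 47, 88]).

[2,5,7,8,8,9,9,10,10,11,14,17,18,19,33]

Scan for sites:
  AzqV (CTGT, off=4): starts [13, 87, 137, 158, 166, 173] → cuts [17, 91, 141, 162, 170, 177]
  FykIV (CCGGCCGG, off=4): starts [46, 56, 79, 104] → cuts [50, 60, 83, 108]
  VbrVI (CCTTTCA, off=1): starts [5, 26, 35, 64, 142] → cuts [6, 27, 36, 65, 143]

Pooled cuts: [6, 17, 27, 36, 50, 60, 65, 83, 91, 108, 141, 143, 162, 170, 177]

Fragment lengths:
  6→17: 11 bp
  17→27: 10 bp
  27→36: 9 bp
  36→50: 14 bp
  50→60: 10 bp
  60→65: 5 bp
  65→83: 18 bp
  83→91: 8 bp
  91→108: 17 bp
  108→141: 33 bp
  141→143: 2 bp
  143→162: 19 bp
  162→170: 8 bp
  170→177: 7 bp
  177→6 (wrap): 180-177+6 = 9 bp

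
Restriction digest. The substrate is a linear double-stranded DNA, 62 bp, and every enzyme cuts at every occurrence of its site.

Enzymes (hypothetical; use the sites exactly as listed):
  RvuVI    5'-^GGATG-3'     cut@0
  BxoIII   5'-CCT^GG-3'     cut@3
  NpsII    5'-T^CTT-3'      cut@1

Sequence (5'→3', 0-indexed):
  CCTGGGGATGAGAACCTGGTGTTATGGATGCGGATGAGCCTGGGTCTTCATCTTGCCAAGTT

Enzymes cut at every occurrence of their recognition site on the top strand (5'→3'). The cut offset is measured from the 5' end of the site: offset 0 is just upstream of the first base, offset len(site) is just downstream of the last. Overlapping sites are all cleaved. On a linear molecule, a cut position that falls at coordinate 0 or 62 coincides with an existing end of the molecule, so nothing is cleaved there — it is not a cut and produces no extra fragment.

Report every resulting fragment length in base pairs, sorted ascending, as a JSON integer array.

[2,3,4,6,6,8,10,11,12]

Per-enzyme occurrences:
  RvuVI GGATG/0: at [5, 25, 31] ⇒ [5, 25, 31]
  BxoIII CCTGG/3: at [0, 14, 38] ⇒ [3, 17, 41]
  NpsII TCTT/1: at [44, 50] ⇒ [45, 51]

Pooled cuts: [3, 5, 17, 25, 31, 41, 45, 51]

Fragments:
  [0,3): 3 bp
  [3,5): 2 bp
  [5,17): 12 bp
  [17,25): 8 bp
  [25,31): 6 bp
  [31,41): 10 bp
  [41,45): 4 bp
  [45,51): 6 bp
  [51,62): 11 bp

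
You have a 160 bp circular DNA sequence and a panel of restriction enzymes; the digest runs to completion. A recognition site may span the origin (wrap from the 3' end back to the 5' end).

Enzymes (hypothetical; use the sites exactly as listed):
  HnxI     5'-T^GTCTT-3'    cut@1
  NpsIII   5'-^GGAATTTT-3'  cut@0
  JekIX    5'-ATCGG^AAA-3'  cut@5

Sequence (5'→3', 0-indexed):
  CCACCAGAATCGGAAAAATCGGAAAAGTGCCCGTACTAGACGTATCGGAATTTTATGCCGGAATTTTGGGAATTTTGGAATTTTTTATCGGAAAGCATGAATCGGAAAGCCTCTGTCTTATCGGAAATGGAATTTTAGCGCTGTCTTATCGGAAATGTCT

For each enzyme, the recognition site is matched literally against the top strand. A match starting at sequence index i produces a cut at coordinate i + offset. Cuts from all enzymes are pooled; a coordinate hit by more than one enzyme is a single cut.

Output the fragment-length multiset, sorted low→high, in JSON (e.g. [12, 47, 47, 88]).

[4,8,9,9,9,10,10,13,14,14,15,21,24]

Scan for sites:
  HnxI TGTCTT/1: at [113, 141] ⇒ [114, 142]
  NpsIII GGAATTTT/0: at [46, 59, 68, 76, 128] ⇒ [46, 59, 68, 76, 128]
  JekIX ATCGGAAA/5: at [8, 17, 86, 100, 119, 147] ⇒ [13, 22, 91, 105, 124, 152]

Pooled cuts: [13, 22, 46, 59, 68, 76, 91, 105, 114, 124, 128, 142, 152]

Fragments:
  13→22: 9 bp
  22→46: 24 bp
  46→59: 13 bp
  59→68: 9 bp
  68→76: 8 bp
  76→91: 15 bp
  91→105: 14 bp
  105→114: 9 bp
  114→124: 10 bp
  124→128: 4 bp
  128→142: 14 bp
  142→152: 10 bp
  152→13 (wrap): 160-152+13 = 21 bp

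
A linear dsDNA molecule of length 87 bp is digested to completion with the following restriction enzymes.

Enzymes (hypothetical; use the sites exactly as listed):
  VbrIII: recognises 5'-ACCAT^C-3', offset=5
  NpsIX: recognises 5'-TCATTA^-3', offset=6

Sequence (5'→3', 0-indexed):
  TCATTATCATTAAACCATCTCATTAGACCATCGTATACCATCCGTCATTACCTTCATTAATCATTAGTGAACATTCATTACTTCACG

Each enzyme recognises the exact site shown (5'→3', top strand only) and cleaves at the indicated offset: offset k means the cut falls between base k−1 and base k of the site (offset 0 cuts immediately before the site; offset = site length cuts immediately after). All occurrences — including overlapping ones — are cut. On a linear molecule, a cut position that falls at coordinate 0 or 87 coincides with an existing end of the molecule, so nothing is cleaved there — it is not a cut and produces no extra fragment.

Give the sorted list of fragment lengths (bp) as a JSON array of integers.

[6,6,6,6,7,7,7,9,9,10,14]

Scan for sites:
  VbrIII (ACCATC, off=5): starts [13, 26, 36] → cuts [18, 31, 41]
  NpsIX (TCATTA, off=6): starts [0, 6, 19, 44, 53, 60, 74] → cuts [6, 12, 25, 50, 59, 66, 80]

Pooled cuts: [6, 12, 18, 25, 31, 41, 50, 59, 66, 80]

Fragments:
  [0,6): 6 bp
  [6,12): 6 bp
  [12,18): 6 bp
  [18,25): 7 bp
  [25,31): 6 bp
  [31,41): 10 bp
  [41,50): 9 bp
  [50,59): 9 bp
  [59,66): 7 bp
  [66,80): 14 bp
  [80,87): 7 bp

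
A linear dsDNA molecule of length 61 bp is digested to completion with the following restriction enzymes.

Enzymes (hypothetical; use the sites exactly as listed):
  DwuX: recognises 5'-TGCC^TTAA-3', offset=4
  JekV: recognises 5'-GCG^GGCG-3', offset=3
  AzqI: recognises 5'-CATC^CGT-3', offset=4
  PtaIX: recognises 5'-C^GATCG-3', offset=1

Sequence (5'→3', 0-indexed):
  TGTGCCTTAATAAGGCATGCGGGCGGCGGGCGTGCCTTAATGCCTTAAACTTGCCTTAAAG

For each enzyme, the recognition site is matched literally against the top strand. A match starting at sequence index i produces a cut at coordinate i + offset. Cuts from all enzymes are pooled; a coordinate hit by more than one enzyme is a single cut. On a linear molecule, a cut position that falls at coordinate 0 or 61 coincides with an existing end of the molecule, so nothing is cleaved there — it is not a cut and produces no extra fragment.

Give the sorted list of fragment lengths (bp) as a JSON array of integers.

Scan for sites:
  DwuX TGCCTTAA/4: at [2, 32, 40, 51] ⇒ [6, 36, 44, 55]
  JekV GCGGGCG/3: at [18, 25] ⇒ [21, 28]
  AzqI (CATCCGT, off=4): no sites
  PtaIX (CGATCG, off=1): no sites

All cut coordinates (distinct, sorted): [6, 21, 28, 36, 44, 55]

Fragment lengths:
  [0,6): 6 bp
  [6,21): 15 bp
  [21,28): 7 bp
  [28,36): 8 bp
  [36,44): 8 bp
  [44,55): 11 bp
  [55,61): 6 bp

[6,6,7,8,8,11,15]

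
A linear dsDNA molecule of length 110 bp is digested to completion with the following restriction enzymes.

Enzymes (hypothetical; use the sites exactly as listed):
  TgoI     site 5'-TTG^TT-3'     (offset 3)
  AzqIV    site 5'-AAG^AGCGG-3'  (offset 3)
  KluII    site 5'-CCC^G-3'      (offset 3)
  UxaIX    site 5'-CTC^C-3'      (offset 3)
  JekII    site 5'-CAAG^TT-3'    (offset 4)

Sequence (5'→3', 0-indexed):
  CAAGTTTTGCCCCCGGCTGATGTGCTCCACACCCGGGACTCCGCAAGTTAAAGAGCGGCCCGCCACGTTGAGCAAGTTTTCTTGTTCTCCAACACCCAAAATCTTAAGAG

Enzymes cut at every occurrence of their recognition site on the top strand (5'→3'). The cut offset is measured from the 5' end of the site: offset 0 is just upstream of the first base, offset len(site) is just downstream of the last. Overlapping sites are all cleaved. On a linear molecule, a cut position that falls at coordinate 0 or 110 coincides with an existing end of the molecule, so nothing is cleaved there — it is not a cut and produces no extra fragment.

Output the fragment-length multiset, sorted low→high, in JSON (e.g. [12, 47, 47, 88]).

Site scan:
  TgoI TTGTT/3: at [81] ⇒ [84]
  AzqIV AAGAGCGG/3: at [50] ⇒ [53]
  KluII CCCG/3: at [11, 31, 58] ⇒ [14, 34, 61]
  UxaIX CTCC/3: at [24, 38, 86] ⇒ [27, 41, 89]
  JekII CAAGTT/4: at [0, 43, 72] ⇒ [4, 47, 76]

Pooled cuts: [4, 14, 27, 34, 41, 47, 53, 61, 76, 84, 89]

Fragment lengths:
  [0,4): 4 bp
  [4,14): 10 bp
  [14,27): 13 bp
  [27,34): 7 bp
  [34,41): 7 bp
  [41,47): 6 bp
  [47,53): 6 bp
  [53,61): 8 bp
  [61,76): 15 bp
  [76,84): 8 bp
  [84,89): 5 bp
  [89,110): 21 bp

[4,5,6,6,7,7,8,8,10,13,15,21]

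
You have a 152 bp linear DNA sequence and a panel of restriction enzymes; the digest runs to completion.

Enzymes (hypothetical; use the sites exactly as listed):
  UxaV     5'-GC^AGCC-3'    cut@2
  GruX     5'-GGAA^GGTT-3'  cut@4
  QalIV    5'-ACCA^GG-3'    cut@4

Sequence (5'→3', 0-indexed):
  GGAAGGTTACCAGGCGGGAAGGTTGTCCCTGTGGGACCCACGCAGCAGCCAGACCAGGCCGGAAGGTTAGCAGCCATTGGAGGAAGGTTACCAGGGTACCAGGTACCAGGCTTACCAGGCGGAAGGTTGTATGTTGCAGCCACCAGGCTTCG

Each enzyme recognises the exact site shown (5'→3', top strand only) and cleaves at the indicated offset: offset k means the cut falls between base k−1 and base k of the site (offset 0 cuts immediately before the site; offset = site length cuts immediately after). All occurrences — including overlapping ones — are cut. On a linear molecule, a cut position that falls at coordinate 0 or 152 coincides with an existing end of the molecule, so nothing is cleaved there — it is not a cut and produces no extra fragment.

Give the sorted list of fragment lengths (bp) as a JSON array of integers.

[4,7,7,7,7,8,8,8,8,8,8,9,10,13,14,26]

Site scan:
  UxaV (GCAGCC, off=2): starts [44, 69, 135] → cuts [46, 71, 137]
  GruX (GGAAGGTT, off=4): starts [0, 16, 60, 81, 120] → cuts [4, 20, 64, 85, 124]
  QalIV (ACCAGG, off=4): starts [8, 52, 89, 97, 104, 113, 141] → cuts [12, 56, 93, 101, 108, 117, 145]

Pooled cuts: [4, 12, 20, 46, 56, 64, 71, 85, 93, 101, 108, 117, 124, 137, 145]

Fragment lengths:
  [0,4): 4 bp
  [4,12): 8 bp
  [12,20): 8 bp
  [20,46): 26 bp
  [46,56): 10 bp
  [56,64): 8 bp
  [64,71): 7 bp
  [71,85): 14 bp
  [85,93): 8 bp
  [93,101): 8 bp
  [101,108): 7 bp
  [108,117): 9 bp
  [117,124): 7 bp
  [124,137): 13 bp
  [137,145): 8 bp
  [145,152): 7 bp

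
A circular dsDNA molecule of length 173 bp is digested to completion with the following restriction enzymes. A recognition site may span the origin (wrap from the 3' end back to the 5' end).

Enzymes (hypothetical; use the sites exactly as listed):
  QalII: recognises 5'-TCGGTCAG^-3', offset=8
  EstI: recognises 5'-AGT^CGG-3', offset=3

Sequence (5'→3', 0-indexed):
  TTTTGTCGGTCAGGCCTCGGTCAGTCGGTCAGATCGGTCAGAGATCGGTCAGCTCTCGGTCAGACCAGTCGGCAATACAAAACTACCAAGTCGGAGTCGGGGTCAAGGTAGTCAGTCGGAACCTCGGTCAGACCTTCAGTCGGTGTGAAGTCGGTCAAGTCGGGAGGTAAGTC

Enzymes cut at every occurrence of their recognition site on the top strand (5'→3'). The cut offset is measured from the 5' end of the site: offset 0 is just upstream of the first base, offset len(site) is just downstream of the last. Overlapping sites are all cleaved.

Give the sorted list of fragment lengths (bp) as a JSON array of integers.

[1,6,6,7,9,9,9,11,11,11,11,15,19,22,26]

Site scan:
  QalII (TCGGTCAG, off=8): starts [5, 16, 24, 33, 44, 55, 123] → cuts [13, 24, 32, 41, 52, 63, 131]
  EstI (AGTCGG, off=3): starts [22, 66, 88, 94, 113, 137, 148, 157] → cuts [25, 69, 91, 97, 116, 140, 151, 160]

Pooled cuts: [13, 24, 25, 32, 41, 52, 63, 69, 91, 97, 116, 131, 140, 151, 160]

Fragment lengths:
  13→24: 11 bp
  24→25: 1 bp
  25→32: 7 bp
  32→41: 9 bp
  41→52: 11 bp
  52→63: 11 bp
  63→69: 6 bp
  69→91: 22 bp
  91→97: 6 bp
  97→116: 19 bp
  116→131: 15 bp
  131→140: 9 bp
  140→151: 11 bp
  151→160: 9 bp
  160→13 (wrap): 173-160+13 = 26 bp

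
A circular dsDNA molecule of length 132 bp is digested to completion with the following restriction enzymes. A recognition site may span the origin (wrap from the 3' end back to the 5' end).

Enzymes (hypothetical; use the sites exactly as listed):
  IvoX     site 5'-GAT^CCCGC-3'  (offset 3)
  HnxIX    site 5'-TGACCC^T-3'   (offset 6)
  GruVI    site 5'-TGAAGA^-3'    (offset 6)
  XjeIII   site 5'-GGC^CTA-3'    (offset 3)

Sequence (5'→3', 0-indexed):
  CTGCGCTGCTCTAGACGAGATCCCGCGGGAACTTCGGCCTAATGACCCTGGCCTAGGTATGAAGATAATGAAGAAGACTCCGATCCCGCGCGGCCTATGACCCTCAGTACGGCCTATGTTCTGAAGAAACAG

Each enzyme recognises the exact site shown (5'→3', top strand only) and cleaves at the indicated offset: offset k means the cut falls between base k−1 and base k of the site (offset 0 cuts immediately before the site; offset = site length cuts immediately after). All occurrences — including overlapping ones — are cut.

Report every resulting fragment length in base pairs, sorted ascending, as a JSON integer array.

[4,9,9,10,10,10,10,13,14,17,26]

Per-enzyme occurrences:
  IvoX (GATCCCGC, off=3): starts [18, 81] → cuts [21, 84]
  HnxIX (TGACCCT, off=6): starts [42, 97] → cuts [48, 103]
  GruVI (TGAAGA, off=6): starts [59, 68, 121] → cuts [65, 74, 127]
  XjeIII (GGCCTA, off=3): starts [35, 49, 91, 110] → cuts [38, 52, 94, 113]

Pooled cuts: [21, 38, 48, 52, 65, 74, 84, 94, 103, 113, 127]

Fragment lengths:
  21→38: 17 bp
  38→48: 10 bp
  48→52: 4 bp
  52→65: 13 bp
  65→74: 9 bp
  74→84: 10 bp
  84→94: 10 bp
  94→103: 9 bp
  103→113: 10 bp
  113→127: 14 bp
  127→21 (wrap): 132-127+21 = 26 bp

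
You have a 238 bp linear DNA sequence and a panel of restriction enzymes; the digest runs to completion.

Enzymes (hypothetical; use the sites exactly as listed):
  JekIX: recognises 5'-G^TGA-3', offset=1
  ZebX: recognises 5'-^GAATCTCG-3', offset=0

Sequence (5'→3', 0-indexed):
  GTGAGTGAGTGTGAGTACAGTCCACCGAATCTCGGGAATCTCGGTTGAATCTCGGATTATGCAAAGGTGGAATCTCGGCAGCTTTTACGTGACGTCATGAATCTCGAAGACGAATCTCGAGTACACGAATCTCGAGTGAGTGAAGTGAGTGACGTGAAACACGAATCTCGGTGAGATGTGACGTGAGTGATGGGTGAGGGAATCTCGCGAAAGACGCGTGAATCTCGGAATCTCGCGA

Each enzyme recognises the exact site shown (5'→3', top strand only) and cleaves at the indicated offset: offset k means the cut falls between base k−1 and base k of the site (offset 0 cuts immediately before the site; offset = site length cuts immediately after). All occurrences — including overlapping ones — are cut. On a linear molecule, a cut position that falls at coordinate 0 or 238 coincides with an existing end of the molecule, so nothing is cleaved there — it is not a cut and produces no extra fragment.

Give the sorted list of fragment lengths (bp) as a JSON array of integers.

[1,1,4,4,4,4,5,5,5,5,6,7,7,8,8,9,9,9,10,11,11,13,15,15,19,20,23]

Site scan:
  JekIX GTGA/1: at [0, 4, 10, 88, 135, 139, 144, 148, 153, 170, 177, 182, 186, 193, 217] ⇒ [1, 5, 11, 89, 136, 140, 145, 149, 154, 171, 178, 183, 187, 194, 218]
  ZebX GAATCTCG/0: at [26, 35, 46, 69, 98, 111, 126, 162, 199, 219, 227] ⇒ [26, 35, 46, 69, 98, 111, 126, 162, 199, 219, 227]

Pooled cuts: [1, 5, 11, 26, 35, 46, 69, 89, 98, 111, 126, 136, 140, 145, 149, 154, 162, 171, 178, 183, 187, 194, 199, 218, 219, 227]

Fragment lengths:
  [0,1): 1 bp
  [1,5): 4 bp
  [5,11): 6 bp
  [11,26): 15 bp
  [26,35): 9 bp
  [35,46): 11 bp
  [46,69): 23 bp
  [69,89): 20 bp
  [89,98): 9 bp
  [98,111): 13 bp
  [111,126): 15 bp
  [126,136): 10 bp
  [136,140): 4 bp
  [140,145): 5 bp
  [145,149): 4 bp
  [149,154): 5 bp
  [154,162): 8 bp
  [162,171): 9 bp
  [171,178): 7 bp
  [178,183): 5 bp
  [183,187): 4 bp
  [187,194): 7 bp
  [194,199): 5 bp
  [199,218): 19 bp
  [218,219): 1 bp
  [219,227): 8 bp
  [227,238): 11 bp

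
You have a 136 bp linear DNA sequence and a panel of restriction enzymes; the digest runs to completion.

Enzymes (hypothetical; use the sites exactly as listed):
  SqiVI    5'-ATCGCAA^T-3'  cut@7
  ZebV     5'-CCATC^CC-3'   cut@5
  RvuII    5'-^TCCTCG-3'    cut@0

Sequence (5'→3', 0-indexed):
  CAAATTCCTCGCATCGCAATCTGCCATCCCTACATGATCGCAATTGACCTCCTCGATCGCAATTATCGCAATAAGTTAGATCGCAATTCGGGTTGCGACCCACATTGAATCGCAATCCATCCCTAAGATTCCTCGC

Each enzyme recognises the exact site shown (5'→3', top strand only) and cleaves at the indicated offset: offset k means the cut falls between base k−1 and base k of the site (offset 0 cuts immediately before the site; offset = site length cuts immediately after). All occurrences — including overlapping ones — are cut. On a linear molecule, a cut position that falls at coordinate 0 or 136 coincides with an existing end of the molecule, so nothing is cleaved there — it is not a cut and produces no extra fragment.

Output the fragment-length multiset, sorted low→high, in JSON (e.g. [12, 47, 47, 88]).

[5,6,6,7,8,9,9,13,14,15,15,29]

Per-enzyme occurrences:
  SqiVI ATCGCAAT/7: at [12, 36, 55, 64, 79, 108] ⇒ [19, 43, 62, 71, 86, 115]
  ZebV CCATCCC/5: at [23, 116] ⇒ [28, 121]
  RvuII TCCTCG/0: at [5, 49, 129] ⇒ [5, 49, 129]

Pooled cuts: [5, 19, 28, 43, 49, 62, 71, 86, 115, 121, 129]

Fragments:
  [0,5): 5 bp
  [5,19): 14 bp
  [19,28): 9 bp
  [28,43): 15 bp
  [43,49): 6 bp
  [49,62): 13 bp
  [62,71): 9 bp
  [71,86): 15 bp
  [86,115): 29 bp
  [115,121): 6 bp
  [121,129): 8 bp
  [129,136): 7 bp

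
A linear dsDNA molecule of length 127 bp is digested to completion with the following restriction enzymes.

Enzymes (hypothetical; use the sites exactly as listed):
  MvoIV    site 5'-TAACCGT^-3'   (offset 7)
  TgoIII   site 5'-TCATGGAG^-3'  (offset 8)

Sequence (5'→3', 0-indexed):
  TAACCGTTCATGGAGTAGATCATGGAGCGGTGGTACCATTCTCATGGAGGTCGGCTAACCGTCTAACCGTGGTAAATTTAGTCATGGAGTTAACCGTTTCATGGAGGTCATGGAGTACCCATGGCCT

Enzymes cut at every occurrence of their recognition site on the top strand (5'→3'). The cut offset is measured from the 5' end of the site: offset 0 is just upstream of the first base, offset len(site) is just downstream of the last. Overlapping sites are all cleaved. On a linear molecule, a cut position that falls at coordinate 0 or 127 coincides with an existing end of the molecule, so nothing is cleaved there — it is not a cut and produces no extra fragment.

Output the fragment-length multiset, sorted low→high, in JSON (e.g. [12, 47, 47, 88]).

[7,8,8,8,9,9,12,12,13,19,22]

Per-enzyme occurrences:
  MvoIV TAACCGT/7: at [0, 55, 63, 90] ⇒ [7, 62, 70, 97]
  TgoIII TCATGGAG/8: at [7, 19, 41, 81, 98, 107] ⇒ [15, 27, 49, 89, 106, 115]

Pooled cuts: [7, 15, 27, 49, 62, 70, 89, 97, 106, 115]

Fragments:
  [0,7): 7 bp
  [7,15): 8 bp
  [15,27): 12 bp
  [27,49): 22 bp
  [49,62): 13 bp
  [62,70): 8 bp
  [70,89): 19 bp
  [89,97): 8 bp
  [97,106): 9 bp
  [106,115): 9 bp
  [115,127): 12 bp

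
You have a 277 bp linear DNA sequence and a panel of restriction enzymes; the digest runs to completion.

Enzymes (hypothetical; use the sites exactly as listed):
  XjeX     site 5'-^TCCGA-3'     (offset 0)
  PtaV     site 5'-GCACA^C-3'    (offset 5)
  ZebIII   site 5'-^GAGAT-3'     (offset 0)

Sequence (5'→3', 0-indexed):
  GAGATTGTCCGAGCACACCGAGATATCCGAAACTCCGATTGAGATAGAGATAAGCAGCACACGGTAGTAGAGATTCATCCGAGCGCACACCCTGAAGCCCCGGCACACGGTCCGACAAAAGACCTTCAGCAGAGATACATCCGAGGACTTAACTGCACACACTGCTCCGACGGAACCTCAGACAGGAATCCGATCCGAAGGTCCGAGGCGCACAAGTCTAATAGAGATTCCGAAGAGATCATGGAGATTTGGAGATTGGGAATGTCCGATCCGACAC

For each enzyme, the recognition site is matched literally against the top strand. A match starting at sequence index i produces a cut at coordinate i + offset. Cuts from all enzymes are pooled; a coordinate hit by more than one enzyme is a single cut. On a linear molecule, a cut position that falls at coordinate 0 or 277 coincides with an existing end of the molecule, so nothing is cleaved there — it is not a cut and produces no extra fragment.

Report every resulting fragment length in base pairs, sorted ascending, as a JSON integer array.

Scan for sites:
  XjeX TCCGA/0: at [7, 25, 33, 77, 110, 139, 165, 188, 193, 201, 228, 264, 269] ⇒ [7, 25, 33, 77, 110, 139, 165, 188, 193, 201, 228, 264, 269]
  PtaV GCACAC/5: at [12, 56, 84, 102, 154] ⇒ [17, 61, 89, 107, 159]
  ZebIII GAGAT/0: at [0, 19, 40, 46, 69, 131, 223, 234, 243, 251] ⇒ [19, 40, 46, 69, 131, 223, 234, 243, 251] (position 0 is a terminus of the linear molecule — no cut)

All cut coordinates (distinct, sorted): [7, 17, 19, 25, 33, 40, 46, 61, 69, 77, 89, 107, 110, 131, 139, 159, 165, 188, 193, 201, 223, 228, 234, 243, 251, 264, 269]

Fragments:
  [0,7): 7 bp
  [7,17): 10 bp
  [17,19): 2 bp
  [19,25): 6 bp
  [25,33): 8 bp
  [33,40): 7 bp
  [40,46): 6 bp
  [46,61): 15 bp
  [61,69): 8 bp
  [69,77): 8 bp
  [77,89): 12 bp
  [89,107): 18 bp
  [107,110): 3 bp
  [110,131): 21 bp
  [131,139): 8 bp
  [139,159): 20 bp
  [159,165): 6 bp
  [165,188): 23 bp
  [188,193): 5 bp
  [193,201): 8 bp
  [201,223): 22 bp
  [223,228): 5 bp
  [228,234): 6 bp
  [234,243): 9 bp
  [243,251): 8 bp
  [251,264): 13 bp
  [264,269): 5 bp
  [269,277): 8 bp

[2,3,5,5,5,6,6,6,6,7,7,8,8,8,8,8,8,8,9,10,12,13,15,18,20,21,22,23]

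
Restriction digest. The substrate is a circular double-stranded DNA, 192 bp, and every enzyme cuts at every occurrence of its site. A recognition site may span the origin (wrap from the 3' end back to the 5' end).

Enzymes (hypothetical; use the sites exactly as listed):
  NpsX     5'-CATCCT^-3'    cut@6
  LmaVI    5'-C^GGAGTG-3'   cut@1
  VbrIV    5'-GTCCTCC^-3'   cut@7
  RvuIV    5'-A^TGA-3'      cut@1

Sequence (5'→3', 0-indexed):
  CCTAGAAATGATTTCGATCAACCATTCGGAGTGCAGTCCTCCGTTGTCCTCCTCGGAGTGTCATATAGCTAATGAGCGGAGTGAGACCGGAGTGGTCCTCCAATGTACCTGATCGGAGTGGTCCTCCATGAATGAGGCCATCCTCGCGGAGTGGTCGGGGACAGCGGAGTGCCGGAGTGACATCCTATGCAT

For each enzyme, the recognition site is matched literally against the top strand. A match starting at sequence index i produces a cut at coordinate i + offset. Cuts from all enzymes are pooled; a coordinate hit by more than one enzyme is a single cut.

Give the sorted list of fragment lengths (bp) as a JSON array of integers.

Scan for sites:
  NpsX (CATCCT, off=6): starts [138, 180, 189] → cuts [3, 144, 186]
  LmaVI (CGGAGTG, off=1): starts [26, 53, 76, 87, 113, 146, 164, 172] → cuts [27, 54, 77, 88, 114, 147, 165, 173]
  VbrIV (GTCCTCC, off=7): starts [35, 45, 94, 120] → cuts [42, 52, 101, 127]
  RvuIV (ATGA, off=1): starts [7, 71, 127, 131] → cuts [8, 72, 128, 132]

All cut coordinates (distinct, sorted): [3, 8, 27, 42, 52, 54, 72, 77, 88, 101, 114, 127, 128, 132, 144, 147, 165, 173, 186]

Fragment lengths:
  3→8: 5 bp
  8→27: 19 bp
  27→42: 15 bp
  42→52: 10 bp
  52→54: 2 bp
  54→72: 18 bp
  72→77: 5 bp
  77→88: 11 bp
  88→101: 13 bp
  101→114: 13 bp
  114→127: 13 bp
  127→128: 1 bp
  128→132: 4 bp
  132→144: 12 bp
  144→147: 3 bp
  147→165: 18 bp
  165→173: 8 bp
  173→186: 13 bp
  186→3 (wrap): 192-186+3 = 9 bp

[1,2,3,4,5,5,8,9,10,11,12,13,13,13,13,15,18,18,19]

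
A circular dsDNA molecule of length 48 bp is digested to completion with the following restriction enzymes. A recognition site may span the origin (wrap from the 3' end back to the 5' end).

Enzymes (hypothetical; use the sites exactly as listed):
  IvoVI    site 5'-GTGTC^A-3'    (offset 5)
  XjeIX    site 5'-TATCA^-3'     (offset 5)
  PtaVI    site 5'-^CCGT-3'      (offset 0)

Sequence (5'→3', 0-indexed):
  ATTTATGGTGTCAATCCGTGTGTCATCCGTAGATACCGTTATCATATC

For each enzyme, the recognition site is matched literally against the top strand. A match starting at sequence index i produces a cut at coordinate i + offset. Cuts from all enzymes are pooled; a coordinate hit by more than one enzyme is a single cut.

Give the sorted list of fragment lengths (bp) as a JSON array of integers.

[2,3,5,9,9,9,11]

Site scan:
  IvoVI (GTGTCA, off=5): starts [7, 19] → cuts [12, 24]
  XjeIX (TATCA, off=5): starts [39, 44] → cuts [1, 44]
  PtaVI (CCGT, off=0): starts [15, 26, 35] → cuts [15, 26, 35]

Pooled cuts: [1, 12, 15, 24, 26, 35, 44]

Fragment lengths:
  1→12: 11 bp
  12→15: 3 bp
  15→24: 9 bp
  24→26: 2 bp
  26→35: 9 bp
  35→44: 9 bp
  44→1 (wrap): 48-44+1 = 5 bp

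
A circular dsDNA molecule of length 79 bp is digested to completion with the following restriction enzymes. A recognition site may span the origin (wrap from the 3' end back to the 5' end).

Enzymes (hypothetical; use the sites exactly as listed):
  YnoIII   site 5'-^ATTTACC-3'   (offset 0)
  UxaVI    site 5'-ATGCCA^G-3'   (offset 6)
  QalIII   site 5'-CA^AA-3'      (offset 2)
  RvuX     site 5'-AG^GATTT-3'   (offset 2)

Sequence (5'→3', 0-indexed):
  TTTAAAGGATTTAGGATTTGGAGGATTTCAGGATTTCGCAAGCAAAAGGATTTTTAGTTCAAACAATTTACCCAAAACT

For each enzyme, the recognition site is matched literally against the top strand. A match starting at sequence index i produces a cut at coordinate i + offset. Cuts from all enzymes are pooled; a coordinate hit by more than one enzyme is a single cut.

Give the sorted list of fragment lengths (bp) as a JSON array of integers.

[4,4,7,8,9,9,12,13,13]

Per-enzyme occurrences:
  YnoIII ATTTACC/0: at [65] ⇒ [65]
  UxaVI (ATGCCAG, off=6): no sites
  QalIII CAAA/2: at [42, 59, 72] ⇒ [44, 61, 74]
  RvuX AGGATTT/2: at [5, 12, 21, 29, 46] ⇒ [7, 14, 23, 31, 48]

Pooled cuts: [7, 14, 23, 31, 44, 48, 61, 65, 74]

Fragment lengths:
  7→14: 7 bp
  14→23: 9 bp
  23→31: 8 bp
  31→44: 13 bp
  44→48: 4 bp
  48→61: 13 bp
  61→65: 4 bp
  65→74: 9 bp
  74→7 (wrap): 79-74+7 = 12 bp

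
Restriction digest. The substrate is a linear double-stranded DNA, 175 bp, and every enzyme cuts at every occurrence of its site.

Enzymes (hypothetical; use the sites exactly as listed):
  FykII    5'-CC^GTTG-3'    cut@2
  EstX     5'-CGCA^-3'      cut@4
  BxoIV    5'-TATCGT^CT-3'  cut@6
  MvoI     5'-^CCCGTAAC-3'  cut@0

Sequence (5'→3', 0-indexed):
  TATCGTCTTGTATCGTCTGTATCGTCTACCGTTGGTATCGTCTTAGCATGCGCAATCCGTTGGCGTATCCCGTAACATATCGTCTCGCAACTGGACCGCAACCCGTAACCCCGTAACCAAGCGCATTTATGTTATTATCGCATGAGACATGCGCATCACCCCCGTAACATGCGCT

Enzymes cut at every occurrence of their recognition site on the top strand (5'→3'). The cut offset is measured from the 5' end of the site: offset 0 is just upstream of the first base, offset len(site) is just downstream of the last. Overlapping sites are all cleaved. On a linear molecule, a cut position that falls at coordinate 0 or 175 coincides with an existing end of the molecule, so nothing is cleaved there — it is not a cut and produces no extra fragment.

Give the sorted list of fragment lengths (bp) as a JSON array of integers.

[1,4,5,5,6,6,8,9,10,10,11,11,13,13,15,15,16,17]

Scan for sites:
  FykII (CCGTTG, off=2): starts [28, 56] → cuts [30, 58]
  EstX (CGCA, off=4): starts [50, 85, 96, 121, 138, 151] → cuts [54, 89, 100, 125, 142, 155]
  BxoIV (TATCGTCT, off=6): starts [0, 10, 19, 35, 77] → cuts [6, 16, 25, 41, 83]
  MvoI (CCCGTAAC, off=0): starts [68, 101, 109, 160] → cuts [68, 101, 109, 160]

All cut coordinates (distinct, sorted): [6, 16, 25, 30, 41, 54, 58, 68, 83, 89, 100, 101, 109, 125, 142, 155, 160]

Fragment lengths:
  [0,6): 6 bp
  [6,16): 10 bp
  [16,25): 9 bp
  [25,30): 5 bp
  [30,41): 11 bp
  [41,54): 13 bp
  [54,58): 4 bp
  [58,68): 10 bp
  [68,83): 15 bp
  [83,89): 6 bp
  [89,100): 11 bp
  [100,101): 1 bp
  [101,109): 8 bp
  [109,125): 16 bp
  [125,142): 17 bp
  [142,155): 13 bp
  [155,160): 5 bp
  [160,175): 15 bp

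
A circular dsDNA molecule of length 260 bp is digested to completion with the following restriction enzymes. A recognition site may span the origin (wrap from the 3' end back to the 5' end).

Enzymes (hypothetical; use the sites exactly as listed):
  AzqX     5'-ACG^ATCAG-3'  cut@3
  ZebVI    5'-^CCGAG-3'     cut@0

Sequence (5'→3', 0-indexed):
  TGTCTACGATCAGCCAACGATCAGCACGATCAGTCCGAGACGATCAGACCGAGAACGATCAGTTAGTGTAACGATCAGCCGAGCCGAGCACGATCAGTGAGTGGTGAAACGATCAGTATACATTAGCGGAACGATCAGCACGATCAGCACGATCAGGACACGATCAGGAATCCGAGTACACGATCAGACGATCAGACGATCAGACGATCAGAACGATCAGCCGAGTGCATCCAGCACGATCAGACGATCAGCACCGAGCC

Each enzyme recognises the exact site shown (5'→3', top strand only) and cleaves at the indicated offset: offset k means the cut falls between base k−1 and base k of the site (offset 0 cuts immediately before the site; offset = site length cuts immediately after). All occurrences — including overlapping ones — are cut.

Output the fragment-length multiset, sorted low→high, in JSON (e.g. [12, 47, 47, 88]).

Site scan:
  AzqX ACGATCAG/3: at [5, 16, 25, 39, 54, 70, 89, 108, 130, 139, 148, 159, 179, 187, 195, 203, 212, 235, 243] ⇒ [8, 19, 28, 42, 57, 73, 92, 111, 133, 142, 151, 162, 182, 190, 198, 206, 215, 238, 246]
  ZebVI CCGAG/0: at [34, 48, 78, 83, 171, 220, 253] ⇒ [34, 48, 78, 83, 171, 220, 253]

All cut coordinates (distinct, sorted): [8, 19, 28, 34, 42, 48, 57, 73, 78, 83, 92, 111, 133, 142, 151, 162, 171, 182, 190, 198, 206, 215, 220, 238, 246, 253]

Fragment lengths:
  8→19: 11 bp
  19→28: 9 bp
  28→34: 6 bp
  34→42: 8 bp
  42→48: 6 bp
  48→57: 9 bp
  57→73: 16 bp
  73→78: 5 bp
  78→83: 5 bp
  83→92: 9 bp
  92→111: 19 bp
  111→133: 22 bp
  133→142: 9 bp
  142→151: 9 bp
  151→162: 11 bp
  162→171: 9 bp
  171→182: 11 bp
  182→190: 8 bp
  190→198: 8 bp
  198→206: 8 bp
  206→215: 9 bp
  215→220: 5 bp
  220→238: 18 bp
  238→246: 8 bp
  246→253: 7 bp
  253→8 (wrap): 260-253+8 = 15 bp

[5,5,5,6,6,7,8,8,8,8,8,9,9,9,9,9,9,9,11,11,11,15,16,18,19,22]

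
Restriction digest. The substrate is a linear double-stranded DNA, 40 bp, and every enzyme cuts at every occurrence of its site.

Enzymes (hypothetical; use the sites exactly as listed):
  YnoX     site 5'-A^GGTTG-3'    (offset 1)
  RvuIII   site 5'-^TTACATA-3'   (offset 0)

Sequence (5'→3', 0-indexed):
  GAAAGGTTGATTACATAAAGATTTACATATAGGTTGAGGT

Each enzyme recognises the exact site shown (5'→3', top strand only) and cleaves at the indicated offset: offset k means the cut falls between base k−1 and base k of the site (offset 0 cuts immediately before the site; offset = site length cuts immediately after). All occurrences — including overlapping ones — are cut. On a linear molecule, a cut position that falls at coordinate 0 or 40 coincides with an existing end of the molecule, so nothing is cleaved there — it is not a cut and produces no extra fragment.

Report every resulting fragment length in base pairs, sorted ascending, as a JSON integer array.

Per-enzyme occurrences:
  YnoX (AGGTTG, off=1): starts [3, 30] → cuts [4, 31]
  RvuIII (TTACATA, off=0): starts [10, 22] → cuts [10, 22]

All cut coordinates (distinct, sorted): [4, 10, 22, 31]

Fragments:
  [0,4): 4 bp
  [4,10): 6 bp
  [10,22): 12 bp
  [22,31): 9 bp
  [31,40): 9 bp

[4,6,9,9,12]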